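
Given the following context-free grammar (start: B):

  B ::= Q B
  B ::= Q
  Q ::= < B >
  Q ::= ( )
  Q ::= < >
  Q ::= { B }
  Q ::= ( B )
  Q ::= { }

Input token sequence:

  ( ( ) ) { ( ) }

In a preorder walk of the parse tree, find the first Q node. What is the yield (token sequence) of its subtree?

[B [Q ( [B [Q ( )]] )] [B [Q { [B [Q ( )]] }]]]

( ( ) )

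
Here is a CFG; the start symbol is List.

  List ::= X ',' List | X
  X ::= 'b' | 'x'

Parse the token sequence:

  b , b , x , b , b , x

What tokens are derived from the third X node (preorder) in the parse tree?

x

[List [X b] , [List [X b] , [List [X x] , [List [X b] , [List [X b] , [List [X x]]]]]]]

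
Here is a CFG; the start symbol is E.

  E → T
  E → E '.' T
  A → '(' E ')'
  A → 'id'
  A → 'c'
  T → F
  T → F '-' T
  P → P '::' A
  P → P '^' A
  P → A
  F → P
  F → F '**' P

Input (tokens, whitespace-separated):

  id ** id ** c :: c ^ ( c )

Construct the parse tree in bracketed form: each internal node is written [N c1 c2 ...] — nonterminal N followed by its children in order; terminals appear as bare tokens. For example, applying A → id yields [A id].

E
T
F
F ** P
F ** P ** P
P ** P ** P
A ** P ** P
id ** P ** P
id ** A ** P
id ** id ** P
id ** id ** P ^ A
id ** id ** P :: A ^ A
id ** id ** A :: A ^ A
id ** id ** c :: A ^ A
id ** id ** c :: c ^ A
id ** id ** c :: c ^ ( E )
id ** id ** c :: c ^ ( T )
id ** id ** c :: c ^ ( F )
id ** id ** c :: c ^ ( P )
id ** id ** c :: c ^ ( A )
id ** id ** c :: c ^ ( c )

[E [T [F [F [F [P [A id]]] ** [P [A id]]] ** [P [P [P [A c]] :: [A c]] ^ [A ( [E [T [F [P [A c]]]]] )]]]]]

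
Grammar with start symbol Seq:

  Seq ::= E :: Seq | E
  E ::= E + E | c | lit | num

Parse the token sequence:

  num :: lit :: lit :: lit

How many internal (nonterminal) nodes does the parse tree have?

[Seq [E num] :: [Seq [E lit] :: [Seq [E lit] :: [Seq [E lit]]]]]

8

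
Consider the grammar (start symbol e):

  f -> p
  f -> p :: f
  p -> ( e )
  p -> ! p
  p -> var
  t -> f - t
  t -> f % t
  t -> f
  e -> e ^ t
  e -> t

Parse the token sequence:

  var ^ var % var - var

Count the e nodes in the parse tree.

[e [e [t [f [p var]]]] ^ [t [f [p var]] % [t [f [p var]] - [t [f [p var]]]]]]

2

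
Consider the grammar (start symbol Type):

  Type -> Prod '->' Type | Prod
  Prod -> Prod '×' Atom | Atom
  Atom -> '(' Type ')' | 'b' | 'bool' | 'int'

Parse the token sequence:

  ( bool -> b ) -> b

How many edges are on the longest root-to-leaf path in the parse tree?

[Type [Prod [Atom ( [Type [Prod [Atom bool]] -> [Type [Prod [Atom b]]]] )]] -> [Type [Prod [Atom b]]]]

7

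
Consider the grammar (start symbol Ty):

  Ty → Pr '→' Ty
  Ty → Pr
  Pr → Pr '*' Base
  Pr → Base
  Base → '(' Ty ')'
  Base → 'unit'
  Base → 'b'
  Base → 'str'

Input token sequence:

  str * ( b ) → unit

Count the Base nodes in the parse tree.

4

[Ty [Pr [Pr [Base str]] * [Base ( [Ty [Pr [Base b]]] )]] → [Ty [Pr [Base unit]]]]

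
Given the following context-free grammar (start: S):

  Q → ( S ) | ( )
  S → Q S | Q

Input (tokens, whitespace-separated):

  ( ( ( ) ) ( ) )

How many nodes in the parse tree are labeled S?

[S [Q ( [S [Q ( [S [Q ( )]] )] [S [Q ( )]]] )]]

4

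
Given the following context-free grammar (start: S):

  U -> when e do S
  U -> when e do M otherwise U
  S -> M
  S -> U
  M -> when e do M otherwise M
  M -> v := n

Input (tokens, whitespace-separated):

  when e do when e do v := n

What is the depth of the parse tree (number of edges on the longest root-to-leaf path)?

[S [U when e do [S [U when e do [S [M v := n]]]]]]

6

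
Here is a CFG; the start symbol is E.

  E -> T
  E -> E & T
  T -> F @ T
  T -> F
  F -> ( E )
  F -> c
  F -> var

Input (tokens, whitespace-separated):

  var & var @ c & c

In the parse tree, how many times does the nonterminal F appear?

[E [E [E [T [F var]]] & [T [F var] @ [T [F c]]]] & [T [F c]]]

4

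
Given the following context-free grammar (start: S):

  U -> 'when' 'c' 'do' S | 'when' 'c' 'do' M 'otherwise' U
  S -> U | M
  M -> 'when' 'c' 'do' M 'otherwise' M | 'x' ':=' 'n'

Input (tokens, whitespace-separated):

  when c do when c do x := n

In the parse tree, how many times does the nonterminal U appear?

2

[S [U when c do [S [U when c do [S [M x := n]]]]]]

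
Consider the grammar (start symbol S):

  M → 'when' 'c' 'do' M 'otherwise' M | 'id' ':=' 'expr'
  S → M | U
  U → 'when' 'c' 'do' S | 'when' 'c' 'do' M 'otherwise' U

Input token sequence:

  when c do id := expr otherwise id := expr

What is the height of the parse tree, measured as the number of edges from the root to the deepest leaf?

3

[S [M when c do [M id := expr] otherwise [M id := expr]]]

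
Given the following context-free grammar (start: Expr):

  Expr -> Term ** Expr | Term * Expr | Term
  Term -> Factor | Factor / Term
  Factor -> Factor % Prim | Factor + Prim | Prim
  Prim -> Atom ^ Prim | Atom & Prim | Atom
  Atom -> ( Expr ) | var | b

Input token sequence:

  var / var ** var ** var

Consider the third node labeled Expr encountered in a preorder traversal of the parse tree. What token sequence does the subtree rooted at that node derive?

[Expr [Term [Factor [Prim [Atom var]]] / [Term [Factor [Prim [Atom var]]]]] ** [Expr [Term [Factor [Prim [Atom var]]]] ** [Expr [Term [Factor [Prim [Atom var]]]]]]]

var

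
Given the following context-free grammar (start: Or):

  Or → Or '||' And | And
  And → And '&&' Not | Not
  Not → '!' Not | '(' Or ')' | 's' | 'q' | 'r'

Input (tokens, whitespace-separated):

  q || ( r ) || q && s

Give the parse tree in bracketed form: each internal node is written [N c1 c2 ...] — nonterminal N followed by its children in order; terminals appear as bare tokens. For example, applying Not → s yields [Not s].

Or
Or || And
Or || And || And
And || And || And
Not || And || And
q || And || And
q || Not || And
q || ( Or ) || And
q || ( And ) || And
q || ( Not ) || And
q || ( r ) || And
q || ( r ) || And && Not
q || ( r ) || Not && Not
q || ( r ) || q && Not
q || ( r ) || q && s

[Or [Or [Or [And [Not q]]] || [And [Not ( [Or [And [Not r]]] )]]] || [And [And [Not q]] && [Not s]]]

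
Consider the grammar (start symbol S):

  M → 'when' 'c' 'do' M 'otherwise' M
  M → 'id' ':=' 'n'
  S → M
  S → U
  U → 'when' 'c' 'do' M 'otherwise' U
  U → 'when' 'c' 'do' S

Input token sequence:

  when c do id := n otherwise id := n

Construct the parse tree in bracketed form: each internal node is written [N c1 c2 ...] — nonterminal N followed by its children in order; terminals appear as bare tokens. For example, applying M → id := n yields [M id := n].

S
M
when c do M otherwise M
when c do id := n otherwise M
when c do id := n otherwise id := n

[S [M when c do [M id := n] otherwise [M id := n]]]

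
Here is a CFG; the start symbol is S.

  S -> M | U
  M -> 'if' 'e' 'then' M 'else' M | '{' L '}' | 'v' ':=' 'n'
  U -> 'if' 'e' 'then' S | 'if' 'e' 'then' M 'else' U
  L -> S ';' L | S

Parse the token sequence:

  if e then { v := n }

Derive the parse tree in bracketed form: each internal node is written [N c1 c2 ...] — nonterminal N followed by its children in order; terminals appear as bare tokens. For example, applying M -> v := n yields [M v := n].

[S [U if e then [S [M { [L [S [M v := n]]] }]]]]

S
U
if e then S
if e then M
if e then { L }
if e then { S }
if e then { M }
if e then { v := n }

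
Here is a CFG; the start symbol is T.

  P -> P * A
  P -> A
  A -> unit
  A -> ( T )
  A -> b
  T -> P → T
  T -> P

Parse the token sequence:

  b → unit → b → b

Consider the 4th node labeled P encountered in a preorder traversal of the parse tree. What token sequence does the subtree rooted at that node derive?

b

[T [P [A b]] → [T [P [A unit]] → [T [P [A b]] → [T [P [A b]]]]]]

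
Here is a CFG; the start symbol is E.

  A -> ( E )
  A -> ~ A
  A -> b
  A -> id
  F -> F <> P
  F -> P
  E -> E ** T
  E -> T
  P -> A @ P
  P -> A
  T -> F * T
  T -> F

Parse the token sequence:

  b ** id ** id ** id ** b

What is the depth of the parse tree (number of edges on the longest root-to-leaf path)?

[E [E [E [E [E [T [F [P [A b]]]]] ** [T [F [P [A id]]]]] ** [T [F [P [A id]]]]] ** [T [F [P [A id]]]]] ** [T [F [P [A b]]]]]

9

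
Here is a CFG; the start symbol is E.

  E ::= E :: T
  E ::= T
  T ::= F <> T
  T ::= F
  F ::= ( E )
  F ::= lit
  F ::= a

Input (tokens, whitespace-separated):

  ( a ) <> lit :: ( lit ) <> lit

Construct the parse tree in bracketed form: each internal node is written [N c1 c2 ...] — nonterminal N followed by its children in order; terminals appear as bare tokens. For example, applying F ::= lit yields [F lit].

[E [E [T [F ( [E [T [F a]]] )] <> [T [F lit]]]] :: [T [F ( [E [T [F lit]]] )] <> [T [F lit]]]]

E
E :: T
T :: T
F <> T :: T
( E ) <> T :: T
( T ) <> T :: T
( F ) <> T :: T
( a ) <> T :: T
( a ) <> F :: T
( a ) <> lit :: T
( a ) <> lit :: F <> T
( a ) <> lit :: ( E ) <> T
( a ) <> lit :: ( T ) <> T
( a ) <> lit :: ( F ) <> T
( a ) <> lit :: ( lit ) <> T
( a ) <> lit :: ( lit ) <> F
( a ) <> lit :: ( lit ) <> lit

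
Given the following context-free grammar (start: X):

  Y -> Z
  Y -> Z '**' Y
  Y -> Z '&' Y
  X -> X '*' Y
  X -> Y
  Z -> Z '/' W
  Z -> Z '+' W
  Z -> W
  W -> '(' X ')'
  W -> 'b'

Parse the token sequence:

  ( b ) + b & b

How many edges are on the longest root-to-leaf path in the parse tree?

[X [Y [Z [Z [W ( [X [Y [Z [W b]]]] )]] + [W b]] & [Y [Z [W b]]]]]

9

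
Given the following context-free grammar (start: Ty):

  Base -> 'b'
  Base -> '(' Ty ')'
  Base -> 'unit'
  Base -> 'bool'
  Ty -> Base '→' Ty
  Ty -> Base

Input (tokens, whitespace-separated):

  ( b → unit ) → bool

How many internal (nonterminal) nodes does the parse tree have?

[Ty [Base ( [Ty [Base b] → [Ty [Base unit]]] )] → [Ty [Base bool]]]

8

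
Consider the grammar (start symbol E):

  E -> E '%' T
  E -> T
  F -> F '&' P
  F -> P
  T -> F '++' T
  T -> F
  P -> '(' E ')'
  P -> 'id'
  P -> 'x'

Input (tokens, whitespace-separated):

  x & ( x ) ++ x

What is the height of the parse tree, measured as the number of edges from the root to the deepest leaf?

8

[E [T [F [F [P x]] & [P ( [E [T [F [P x]]]] )]] ++ [T [F [P x]]]]]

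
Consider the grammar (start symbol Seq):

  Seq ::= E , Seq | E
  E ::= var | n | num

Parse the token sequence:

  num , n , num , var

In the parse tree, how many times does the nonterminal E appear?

[Seq [E num] , [Seq [E n] , [Seq [E num] , [Seq [E var]]]]]

4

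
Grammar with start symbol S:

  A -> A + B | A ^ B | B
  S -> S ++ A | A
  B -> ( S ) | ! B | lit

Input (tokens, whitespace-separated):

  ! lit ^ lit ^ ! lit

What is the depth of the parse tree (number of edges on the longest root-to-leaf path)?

6

[S [A [A [A [B ! [B lit]]] ^ [B lit]] ^ [B ! [B lit]]]]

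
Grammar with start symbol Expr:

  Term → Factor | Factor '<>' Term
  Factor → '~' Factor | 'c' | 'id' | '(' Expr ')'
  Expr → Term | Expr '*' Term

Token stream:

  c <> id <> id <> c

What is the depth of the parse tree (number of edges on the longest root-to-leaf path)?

[Expr [Term [Factor c] <> [Term [Factor id] <> [Term [Factor id] <> [Term [Factor c]]]]]]

6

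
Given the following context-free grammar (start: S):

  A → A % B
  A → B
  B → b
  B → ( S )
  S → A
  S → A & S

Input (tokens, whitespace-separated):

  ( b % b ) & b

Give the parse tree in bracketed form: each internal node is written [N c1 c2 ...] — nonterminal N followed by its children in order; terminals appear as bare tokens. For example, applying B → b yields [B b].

[S [A [B ( [S [A [A [B b]] % [B b]]] )]] & [S [A [B b]]]]

S
A & S
B & S
( S ) & S
( A ) & S
( A % B ) & S
( B % B ) & S
( b % B ) & S
( b % b ) & S
( b % b ) & A
( b % b ) & B
( b % b ) & b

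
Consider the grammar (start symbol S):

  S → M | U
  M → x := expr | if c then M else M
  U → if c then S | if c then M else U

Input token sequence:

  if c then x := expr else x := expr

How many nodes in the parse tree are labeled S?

1

[S [M if c then [M x := expr] else [M x := expr]]]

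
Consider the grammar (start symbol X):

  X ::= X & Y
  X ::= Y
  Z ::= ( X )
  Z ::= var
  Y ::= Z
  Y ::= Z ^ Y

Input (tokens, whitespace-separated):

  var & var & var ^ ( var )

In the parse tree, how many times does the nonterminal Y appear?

[X [X [X [Y [Z var]]] & [Y [Z var]]] & [Y [Z var] ^ [Y [Z ( [X [Y [Z var]]] )]]]]

5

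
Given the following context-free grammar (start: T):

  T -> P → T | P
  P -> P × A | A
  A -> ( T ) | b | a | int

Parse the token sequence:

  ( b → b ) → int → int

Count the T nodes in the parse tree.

5

[T [P [A ( [T [P [A b]] → [T [P [A b]]]] )]] → [T [P [A int]] → [T [P [A int]]]]]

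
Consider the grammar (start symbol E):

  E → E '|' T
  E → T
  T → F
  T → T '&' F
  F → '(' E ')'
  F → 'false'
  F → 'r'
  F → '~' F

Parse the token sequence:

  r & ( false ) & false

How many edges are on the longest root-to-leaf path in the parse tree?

7

[E [T [T [T [F r]] & [F ( [E [T [F false]]] )]] & [F false]]]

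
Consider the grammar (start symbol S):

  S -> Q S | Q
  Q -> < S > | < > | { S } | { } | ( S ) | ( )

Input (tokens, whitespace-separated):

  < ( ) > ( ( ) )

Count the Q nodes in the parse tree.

[S [Q < [S [Q ( )]] >] [S [Q ( [S [Q ( )]] )]]]

4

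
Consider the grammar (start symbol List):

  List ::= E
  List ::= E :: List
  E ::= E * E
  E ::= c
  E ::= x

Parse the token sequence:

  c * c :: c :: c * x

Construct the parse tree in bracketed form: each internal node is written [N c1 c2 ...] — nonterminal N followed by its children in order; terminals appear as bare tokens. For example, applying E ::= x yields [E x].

[List [E [E c] * [E c]] :: [List [E c] :: [List [E [E c] * [E x]]]]]

List
E :: List
E * E :: List
c * E :: List
c * c :: List
c * c :: E :: List
c * c :: c :: List
c * c :: c :: E
c * c :: c :: E * E
c * c :: c :: c * E
c * c :: c :: c * x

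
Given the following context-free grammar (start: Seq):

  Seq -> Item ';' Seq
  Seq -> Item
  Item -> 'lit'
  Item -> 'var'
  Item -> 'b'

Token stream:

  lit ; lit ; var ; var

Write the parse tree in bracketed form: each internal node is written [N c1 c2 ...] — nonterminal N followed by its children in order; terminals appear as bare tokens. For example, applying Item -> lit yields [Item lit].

[Seq [Item lit] ; [Seq [Item lit] ; [Seq [Item var] ; [Seq [Item var]]]]]

Seq
Item ; Seq
lit ; Seq
lit ; Item ; Seq
lit ; lit ; Seq
lit ; lit ; Item ; Seq
lit ; lit ; var ; Seq
lit ; lit ; var ; Item
lit ; lit ; var ; var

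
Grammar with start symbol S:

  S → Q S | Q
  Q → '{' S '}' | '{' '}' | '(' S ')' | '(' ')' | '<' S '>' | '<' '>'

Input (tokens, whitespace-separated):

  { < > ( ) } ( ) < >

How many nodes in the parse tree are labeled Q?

5

[S [Q { [S [Q < >] [S [Q ( )]]] }] [S [Q ( )] [S [Q < >]]]]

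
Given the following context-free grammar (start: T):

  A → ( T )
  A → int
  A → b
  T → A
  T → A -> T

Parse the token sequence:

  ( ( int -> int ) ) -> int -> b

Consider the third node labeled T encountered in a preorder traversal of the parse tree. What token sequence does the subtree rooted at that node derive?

int -> int

[T [A ( [T [A ( [T [A int] -> [T [A int]]] )]] )] -> [T [A int] -> [T [A b]]]]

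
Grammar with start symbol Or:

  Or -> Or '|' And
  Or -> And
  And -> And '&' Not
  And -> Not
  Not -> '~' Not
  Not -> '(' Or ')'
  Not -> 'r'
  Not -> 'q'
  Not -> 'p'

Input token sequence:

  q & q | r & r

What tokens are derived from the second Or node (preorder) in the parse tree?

[Or [Or [And [And [Not q]] & [Not q]]] | [And [And [Not r]] & [Not r]]]

q & q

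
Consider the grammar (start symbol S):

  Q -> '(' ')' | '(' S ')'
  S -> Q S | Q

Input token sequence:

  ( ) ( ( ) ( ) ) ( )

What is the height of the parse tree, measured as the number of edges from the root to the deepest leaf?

6

[S [Q ( )] [S [Q ( [S [Q ( )] [S [Q ( )]]] )] [S [Q ( )]]]]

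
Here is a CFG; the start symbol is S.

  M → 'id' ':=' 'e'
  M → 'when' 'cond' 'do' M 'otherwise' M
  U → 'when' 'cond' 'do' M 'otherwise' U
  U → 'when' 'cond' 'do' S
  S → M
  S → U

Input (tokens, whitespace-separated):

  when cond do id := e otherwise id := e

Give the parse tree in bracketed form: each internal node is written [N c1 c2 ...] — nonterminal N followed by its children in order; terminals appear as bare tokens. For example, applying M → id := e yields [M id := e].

S
M
when cond do M otherwise M
when cond do id := e otherwise M
when cond do id := e otherwise id := e

[S [M when cond do [M id := e] otherwise [M id := e]]]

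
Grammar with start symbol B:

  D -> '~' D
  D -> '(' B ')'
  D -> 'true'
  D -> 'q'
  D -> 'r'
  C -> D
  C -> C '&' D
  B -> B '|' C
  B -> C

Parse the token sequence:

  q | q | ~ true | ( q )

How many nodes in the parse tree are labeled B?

[B [B [B [B [C [D q]]] | [C [D q]]] | [C [D ~ [D true]]]] | [C [D ( [B [C [D q]]] )]]]

5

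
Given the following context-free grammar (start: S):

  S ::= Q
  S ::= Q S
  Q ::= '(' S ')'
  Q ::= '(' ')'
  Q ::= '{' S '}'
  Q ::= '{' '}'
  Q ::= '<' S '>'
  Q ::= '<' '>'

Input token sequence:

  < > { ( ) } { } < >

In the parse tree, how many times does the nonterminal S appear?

5

[S [Q < >] [S [Q { [S [Q ( )]] }] [S [Q { }] [S [Q < >]]]]]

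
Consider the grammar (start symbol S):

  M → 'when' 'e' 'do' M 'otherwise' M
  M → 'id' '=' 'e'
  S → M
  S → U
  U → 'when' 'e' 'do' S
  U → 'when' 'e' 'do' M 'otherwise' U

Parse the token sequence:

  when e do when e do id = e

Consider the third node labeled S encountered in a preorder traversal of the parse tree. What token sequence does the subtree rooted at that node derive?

[S [U when e do [S [U when e do [S [M id = e]]]]]]

id = e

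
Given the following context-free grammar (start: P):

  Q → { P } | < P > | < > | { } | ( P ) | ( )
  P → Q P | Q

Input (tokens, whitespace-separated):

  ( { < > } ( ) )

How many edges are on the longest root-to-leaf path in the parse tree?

[P [Q ( [P [Q { [P [Q < >]] }] [P [Q ( )]]] )]]

6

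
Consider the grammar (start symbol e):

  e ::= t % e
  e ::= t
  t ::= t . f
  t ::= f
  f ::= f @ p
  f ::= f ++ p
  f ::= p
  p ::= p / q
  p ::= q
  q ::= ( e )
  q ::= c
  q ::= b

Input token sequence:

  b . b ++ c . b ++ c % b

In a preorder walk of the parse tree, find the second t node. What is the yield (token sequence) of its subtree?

[e [t [t [t [f [p [q b]]]] . [f [f [p [q b]]] ++ [p [q c]]]] . [f [f [p [q b]]] ++ [p [q c]]]] % [e [t [f [p [q b]]]]]]

b . b ++ c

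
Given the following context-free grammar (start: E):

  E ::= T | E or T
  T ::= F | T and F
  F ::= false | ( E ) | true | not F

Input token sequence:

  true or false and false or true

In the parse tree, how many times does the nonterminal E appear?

3

[E [E [E [T [F true]]] or [T [T [F false]] and [F false]]] or [T [F true]]]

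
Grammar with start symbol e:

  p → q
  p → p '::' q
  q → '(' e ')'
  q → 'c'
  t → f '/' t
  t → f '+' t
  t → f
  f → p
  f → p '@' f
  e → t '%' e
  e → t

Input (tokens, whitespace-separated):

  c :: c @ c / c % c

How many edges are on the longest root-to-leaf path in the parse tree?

[e [t [f [p [p [q c]] :: [q c]] @ [f [p [q c]]]] / [t [f [p [q c]]]]] % [e [t [f [p [q c]]]]]]

6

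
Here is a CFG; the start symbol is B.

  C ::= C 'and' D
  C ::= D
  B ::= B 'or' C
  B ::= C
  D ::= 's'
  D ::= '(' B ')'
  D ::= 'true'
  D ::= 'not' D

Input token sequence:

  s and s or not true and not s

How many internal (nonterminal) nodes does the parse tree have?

12

[B [B [C [C [D s]] and [D s]]] or [C [C [D not [D true]]] and [D not [D s]]]]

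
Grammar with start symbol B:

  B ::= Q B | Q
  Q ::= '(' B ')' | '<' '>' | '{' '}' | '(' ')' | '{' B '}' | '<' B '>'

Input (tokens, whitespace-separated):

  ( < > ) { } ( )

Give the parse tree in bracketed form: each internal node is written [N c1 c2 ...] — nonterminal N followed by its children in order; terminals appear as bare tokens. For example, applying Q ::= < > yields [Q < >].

[B [Q ( [B [Q < >]] )] [B [Q { }] [B [Q ( )]]]]

B
Q B
( B ) B
( Q ) B
( < > ) B
( < > ) Q B
( < > ) { } B
( < > ) { } Q
( < > ) { } ( )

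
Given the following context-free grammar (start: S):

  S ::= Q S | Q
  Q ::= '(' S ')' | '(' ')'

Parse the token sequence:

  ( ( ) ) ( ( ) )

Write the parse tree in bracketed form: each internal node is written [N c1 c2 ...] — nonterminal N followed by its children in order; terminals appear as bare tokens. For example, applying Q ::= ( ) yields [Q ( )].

S
Q S
( S ) S
( Q ) S
( ( ) ) S
( ( ) ) Q
( ( ) ) ( S )
( ( ) ) ( Q )
( ( ) ) ( ( ) )

[S [Q ( [S [Q ( )]] )] [S [Q ( [S [Q ( )]] )]]]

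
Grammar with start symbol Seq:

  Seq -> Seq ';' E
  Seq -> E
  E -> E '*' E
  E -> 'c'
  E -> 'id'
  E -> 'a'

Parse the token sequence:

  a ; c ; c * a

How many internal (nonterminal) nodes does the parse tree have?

[Seq [Seq [Seq [E a]] ; [E c]] ; [E [E c] * [E a]]]

8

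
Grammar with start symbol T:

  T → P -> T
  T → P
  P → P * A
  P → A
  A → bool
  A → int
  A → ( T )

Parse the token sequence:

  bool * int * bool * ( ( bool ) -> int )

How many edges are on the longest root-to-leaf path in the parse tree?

[T [P [P [P [P [A bool]] * [A int]] * [A bool]] * [A ( [T [P [A ( [T [P [A bool]]] )]] -> [T [P [A int]]]] )]]]

9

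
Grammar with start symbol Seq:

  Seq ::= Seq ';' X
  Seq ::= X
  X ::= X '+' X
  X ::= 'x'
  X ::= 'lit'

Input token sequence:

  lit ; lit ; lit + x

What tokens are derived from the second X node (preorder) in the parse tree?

[Seq [Seq [Seq [X lit]] ; [X lit]] ; [X [X lit] + [X x]]]

lit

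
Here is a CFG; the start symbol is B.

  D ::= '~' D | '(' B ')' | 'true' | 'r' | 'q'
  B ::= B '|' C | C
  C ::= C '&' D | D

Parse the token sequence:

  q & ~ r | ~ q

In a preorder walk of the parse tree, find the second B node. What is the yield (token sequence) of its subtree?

q & ~ r

[B [B [C [C [D q]] & [D ~ [D r]]]] | [C [D ~ [D q]]]]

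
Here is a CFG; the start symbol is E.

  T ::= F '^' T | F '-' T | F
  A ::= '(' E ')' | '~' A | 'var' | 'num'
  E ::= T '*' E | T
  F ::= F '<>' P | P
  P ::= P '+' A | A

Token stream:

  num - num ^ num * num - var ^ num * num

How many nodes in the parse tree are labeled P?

7

[E [T [F [P [A num]]] - [T [F [P [A num]]] ^ [T [F [P [A num]]]]]] * [E [T [F [P [A num]]] - [T [F [P [A var]]] ^ [T [F [P [A num]]]]]] * [E [T [F [P [A num]]]]]]]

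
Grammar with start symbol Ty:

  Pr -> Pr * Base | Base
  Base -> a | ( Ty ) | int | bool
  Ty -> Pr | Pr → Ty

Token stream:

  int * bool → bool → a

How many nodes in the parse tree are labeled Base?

4

[Ty [Pr [Pr [Base int]] * [Base bool]] → [Ty [Pr [Base bool]] → [Ty [Pr [Base a]]]]]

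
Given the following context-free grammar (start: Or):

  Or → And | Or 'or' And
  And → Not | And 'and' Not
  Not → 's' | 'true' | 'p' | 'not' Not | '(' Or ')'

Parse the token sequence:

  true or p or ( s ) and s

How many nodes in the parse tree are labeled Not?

5

[Or [Or [Or [And [Not true]]] or [And [Not p]]] or [And [And [Not ( [Or [And [Not s]]] )]] and [Not s]]]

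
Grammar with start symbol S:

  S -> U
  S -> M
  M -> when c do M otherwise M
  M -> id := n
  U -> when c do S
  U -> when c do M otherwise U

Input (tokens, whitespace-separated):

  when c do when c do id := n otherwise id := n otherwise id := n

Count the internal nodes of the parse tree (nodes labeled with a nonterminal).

6

[S [M when c do [M when c do [M id := n] otherwise [M id := n]] otherwise [M id := n]]]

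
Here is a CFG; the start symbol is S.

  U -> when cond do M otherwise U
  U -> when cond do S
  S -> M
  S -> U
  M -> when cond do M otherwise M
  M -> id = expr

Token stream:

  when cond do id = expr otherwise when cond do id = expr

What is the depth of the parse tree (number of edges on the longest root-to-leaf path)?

5

[S [U when cond do [M id = expr] otherwise [U when cond do [S [M id = expr]]]]]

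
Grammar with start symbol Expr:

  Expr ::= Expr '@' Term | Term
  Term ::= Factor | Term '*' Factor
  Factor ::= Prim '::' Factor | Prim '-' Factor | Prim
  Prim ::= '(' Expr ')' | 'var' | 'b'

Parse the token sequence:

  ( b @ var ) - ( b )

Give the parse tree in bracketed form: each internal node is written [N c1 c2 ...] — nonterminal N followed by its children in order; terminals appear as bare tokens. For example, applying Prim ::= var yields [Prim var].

Expr
Term
Factor
Prim - Factor
( Expr ) - Factor
( Expr @ Term ) - Factor
( Term @ Term ) - Factor
( Factor @ Term ) - Factor
( Prim @ Term ) - Factor
( b @ Term ) - Factor
( b @ Factor ) - Factor
( b @ Prim ) - Factor
( b @ var ) - Factor
( b @ var ) - Prim
( b @ var ) - ( Expr )
( b @ var ) - ( Term )
( b @ var ) - ( Factor )
( b @ var ) - ( Prim )
( b @ var ) - ( b )

[Expr [Term [Factor [Prim ( [Expr [Expr [Term [Factor [Prim b]]]] @ [Term [Factor [Prim var]]]] )] - [Factor [Prim ( [Expr [Term [Factor [Prim b]]]] )]]]]]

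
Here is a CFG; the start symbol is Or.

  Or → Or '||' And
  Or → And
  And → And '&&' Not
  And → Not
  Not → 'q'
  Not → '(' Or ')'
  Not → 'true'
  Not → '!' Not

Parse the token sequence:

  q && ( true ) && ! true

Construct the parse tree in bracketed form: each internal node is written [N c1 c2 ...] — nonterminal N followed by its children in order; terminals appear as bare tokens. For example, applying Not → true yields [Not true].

[Or [And [And [And [Not q]] && [Not ( [Or [And [Not true]]] )]] && [Not ! [Not true]]]]

Or
And
And && Not
And && Not && Not
Not && Not && Not
q && Not && Not
q && ( Or ) && Not
q && ( And ) && Not
q && ( Not ) && Not
q && ( true ) && Not
q && ( true ) && ! Not
q && ( true ) && ! true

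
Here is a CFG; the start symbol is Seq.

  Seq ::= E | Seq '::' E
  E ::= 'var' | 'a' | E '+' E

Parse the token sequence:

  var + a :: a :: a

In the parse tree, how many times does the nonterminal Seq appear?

3

[Seq [Seq [Seq [E [E var] + [E a]]] :: [E a]] :: [E a]]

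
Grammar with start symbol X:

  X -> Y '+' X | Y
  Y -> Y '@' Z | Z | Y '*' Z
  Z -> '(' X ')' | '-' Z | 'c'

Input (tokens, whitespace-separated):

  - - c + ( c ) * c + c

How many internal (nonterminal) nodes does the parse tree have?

16

[X [Y [Z - [Z - [Z c]]]] + [X [Y [Y [Z ( [X [Y [Z c]]] )]] * [Z c]] + [X [Y [Z c]]]]]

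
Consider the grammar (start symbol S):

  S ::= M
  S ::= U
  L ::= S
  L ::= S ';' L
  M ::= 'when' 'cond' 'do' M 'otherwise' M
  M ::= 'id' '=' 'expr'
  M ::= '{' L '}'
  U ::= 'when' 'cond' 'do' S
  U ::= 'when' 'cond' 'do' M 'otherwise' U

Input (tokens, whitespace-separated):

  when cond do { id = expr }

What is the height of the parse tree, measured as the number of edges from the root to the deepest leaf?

[S [U when cond do [S [M { [L [S [M id = expr]]] }]]]]

7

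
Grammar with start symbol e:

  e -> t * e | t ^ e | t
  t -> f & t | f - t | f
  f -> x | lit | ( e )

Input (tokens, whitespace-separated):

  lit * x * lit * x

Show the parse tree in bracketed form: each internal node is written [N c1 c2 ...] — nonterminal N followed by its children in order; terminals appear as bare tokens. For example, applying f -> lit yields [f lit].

e
t * e
f * e
lit * e
lit * t * e
lit * f * e
lit * x * e
lit * x * t * e
lit * x * f * e
lit * x * lit * e
lit * x * lit * t
lit * x * lit * f
lit * x * lit * x

[e [t [f lit]] * [e [t [f x]] * [e [t [f lit]] * [e [t [f x]]]]]]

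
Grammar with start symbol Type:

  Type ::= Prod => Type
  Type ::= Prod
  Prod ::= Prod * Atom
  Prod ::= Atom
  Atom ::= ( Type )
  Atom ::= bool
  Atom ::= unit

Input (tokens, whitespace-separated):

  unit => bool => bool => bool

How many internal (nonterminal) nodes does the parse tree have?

[Type [Prod [Atom unit]] => [Type [Prod [Atom bool]] => [Type [Prod [Atom bool]] => [Type [Prod [Atom bool]]]]]]

12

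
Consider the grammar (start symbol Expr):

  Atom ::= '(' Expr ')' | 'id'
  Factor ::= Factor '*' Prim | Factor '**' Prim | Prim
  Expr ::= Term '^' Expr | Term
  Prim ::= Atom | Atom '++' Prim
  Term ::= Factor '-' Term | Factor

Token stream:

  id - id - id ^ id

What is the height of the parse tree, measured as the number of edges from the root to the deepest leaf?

7

[Expr [Term [Factor [Prim [Atom id]]] - [Term [Factor [Prim [Atom id]]] - [Term [Factor [Prim [Atom id]]]]]] ^ [Expr [Term [Factor [Prim [Atom id]]]]]]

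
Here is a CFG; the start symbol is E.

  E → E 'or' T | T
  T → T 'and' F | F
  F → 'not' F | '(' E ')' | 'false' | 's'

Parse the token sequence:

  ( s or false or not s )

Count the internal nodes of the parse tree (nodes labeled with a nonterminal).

[E [T [F ( [E [E [E [T [F s]]] or [T [F false]]] or [T [F not [F s]]]] )]]]

13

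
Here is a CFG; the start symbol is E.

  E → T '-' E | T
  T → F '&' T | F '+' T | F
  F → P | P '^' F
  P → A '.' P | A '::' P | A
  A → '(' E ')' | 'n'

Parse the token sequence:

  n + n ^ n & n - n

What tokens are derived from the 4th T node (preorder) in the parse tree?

n

[E [T [F [P [A n]]] + [T [F [P [A n]] ^ [F [P [A n]]]] & [T [F [P [A n]]]]]] - [E [T [F [P [A n]]]]]]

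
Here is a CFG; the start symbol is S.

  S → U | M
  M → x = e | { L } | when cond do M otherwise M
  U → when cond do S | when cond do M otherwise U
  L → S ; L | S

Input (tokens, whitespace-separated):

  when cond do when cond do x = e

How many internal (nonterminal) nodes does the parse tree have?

[S [U when cond do [S [U when cond do [S [M x = e]]]]]]

6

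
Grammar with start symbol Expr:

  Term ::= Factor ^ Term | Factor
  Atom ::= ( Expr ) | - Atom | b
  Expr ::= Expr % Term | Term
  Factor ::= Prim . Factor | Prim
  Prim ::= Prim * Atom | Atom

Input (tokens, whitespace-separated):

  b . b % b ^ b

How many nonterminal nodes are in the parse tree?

[Expr [Expr [Term [Factor [Prim [Atom b]] . [Factor [Prim [Atom b]]]]]] % [Term [Factor [Prim [Atom b]]] ^ [Term [Factor [Prim [Atom b]]]]]]

17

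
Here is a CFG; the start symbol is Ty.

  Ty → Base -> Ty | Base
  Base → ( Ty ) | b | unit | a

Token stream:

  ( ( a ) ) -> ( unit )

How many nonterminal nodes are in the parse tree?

10

[Ty [Base ( [Ty [Base ( [Ty [Base a]] )]] )] -> [Ty [Base ( [Ty [Base unit]] )]]]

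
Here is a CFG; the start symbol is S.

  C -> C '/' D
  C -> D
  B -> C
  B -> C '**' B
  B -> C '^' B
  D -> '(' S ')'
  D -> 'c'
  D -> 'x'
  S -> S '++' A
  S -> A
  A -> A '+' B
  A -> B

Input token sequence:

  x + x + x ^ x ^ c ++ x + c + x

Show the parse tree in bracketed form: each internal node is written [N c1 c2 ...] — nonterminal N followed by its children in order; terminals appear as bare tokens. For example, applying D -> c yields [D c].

[S [S [A [A [A [B [C [D x]]]] + [B [C [D x]]]] + [B [C [D x]] ^ [B [C [D x]] ^ [B [C [D c]]]]]]] ++ [A [A [A [B [C [D x]]]] + [B [C [D c]]]] + [B [C [D x]]]]]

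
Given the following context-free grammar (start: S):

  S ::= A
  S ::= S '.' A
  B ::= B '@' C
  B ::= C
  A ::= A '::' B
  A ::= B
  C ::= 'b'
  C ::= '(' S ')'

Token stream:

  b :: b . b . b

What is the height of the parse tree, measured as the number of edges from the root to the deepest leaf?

[S [S [S [A [A [B [C b]]] :: [B [C b]]]] . [A [B [C b]]]] . [A [B [C b]]]]

7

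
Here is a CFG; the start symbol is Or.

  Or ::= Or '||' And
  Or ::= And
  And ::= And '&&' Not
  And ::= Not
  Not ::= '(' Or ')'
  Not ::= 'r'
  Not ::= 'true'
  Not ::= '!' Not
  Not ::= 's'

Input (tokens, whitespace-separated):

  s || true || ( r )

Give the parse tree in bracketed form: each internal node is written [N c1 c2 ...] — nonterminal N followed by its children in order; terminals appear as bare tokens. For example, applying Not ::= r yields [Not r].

[Or [Or [Or [And [Not s]]] || [And [Not true]]] || [And [Not ( [Or [And [Not r]]] )]]]

Or
Or || And
Or || And || And
And || And || And
Not || And || And
s || And || And
s || Not || And
s || true || And
s || true || Not
s || true || ( Or )
s || true || ( And )
s || true || ( Not )
s || true || ( r )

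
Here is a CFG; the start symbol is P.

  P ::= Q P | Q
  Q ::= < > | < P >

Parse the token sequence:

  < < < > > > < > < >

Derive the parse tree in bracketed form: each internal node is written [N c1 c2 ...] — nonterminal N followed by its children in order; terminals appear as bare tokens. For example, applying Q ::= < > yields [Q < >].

[P [Q < [P [Q < [P [Q < >]] >]] >] [P [Q < >] [P [Q < >]]]]

P
Q P
< P > P
< Q > P
< < P > > P
< < Q > > P
< < < > > > P
< < < > > > Q P
< < < > > > < > P
< < < > > > < > Q
< < < > > > < > < >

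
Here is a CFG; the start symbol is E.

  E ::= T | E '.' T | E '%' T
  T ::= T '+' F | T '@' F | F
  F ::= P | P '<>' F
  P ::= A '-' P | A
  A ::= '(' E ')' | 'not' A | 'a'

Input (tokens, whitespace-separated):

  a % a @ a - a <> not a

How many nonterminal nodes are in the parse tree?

[E [E [T [F [P [A a]]]]] % [T [T [F [P [A a]]]] @ [F [P [A a] - [P [A a]]] <> [F [P [A not [A a]]]]]]]

20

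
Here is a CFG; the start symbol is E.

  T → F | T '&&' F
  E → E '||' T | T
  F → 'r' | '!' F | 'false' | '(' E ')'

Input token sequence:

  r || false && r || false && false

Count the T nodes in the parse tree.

[E [E [E [T [F r]]] || [T [T [F false]] && [F r]]] || [T [T [F false]] && [F false]]]

5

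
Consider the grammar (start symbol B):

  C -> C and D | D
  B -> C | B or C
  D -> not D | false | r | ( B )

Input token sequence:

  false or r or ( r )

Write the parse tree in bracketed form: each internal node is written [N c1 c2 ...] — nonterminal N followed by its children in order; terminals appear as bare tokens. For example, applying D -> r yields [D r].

[B [B [B [C [D false]]] or [C [D r]]] or [C [D ( [B [C [D r]]] )]]]

B
B or C
B or C or C
C or C or C
D or C or C
false or C or C
false or D or C
false or r or C
false or r or D
false or r or ( B )
false or r or ( C )
false or r or ( D )
false or r or ( r )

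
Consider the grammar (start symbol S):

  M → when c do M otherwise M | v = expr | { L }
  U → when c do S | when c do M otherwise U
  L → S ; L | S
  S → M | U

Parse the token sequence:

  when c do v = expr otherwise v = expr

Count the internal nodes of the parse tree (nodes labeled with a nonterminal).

[S [M when c do [M v = expr] otherwise [M v = expr]]]

4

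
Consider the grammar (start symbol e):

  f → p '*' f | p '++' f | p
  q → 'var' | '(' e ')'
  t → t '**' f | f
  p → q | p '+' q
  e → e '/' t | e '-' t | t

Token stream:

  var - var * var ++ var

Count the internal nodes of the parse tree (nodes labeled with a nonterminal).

16

[e [e [t [f [p [q var]]]]] - [t [f [p [q var]] * [f [p [q var]] ++ [f [p [q var]]]]]]]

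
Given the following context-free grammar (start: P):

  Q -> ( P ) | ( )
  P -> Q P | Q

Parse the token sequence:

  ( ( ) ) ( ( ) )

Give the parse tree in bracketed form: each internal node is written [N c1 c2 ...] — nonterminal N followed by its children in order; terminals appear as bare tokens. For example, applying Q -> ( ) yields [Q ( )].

[P [Q ( [P [Q ( )]] )] [P [Q ( [P [Q ( )]] )]]]

P
Q P
( P ) P
( Q ) P
( ( ) ) P
( ( ) ) Q
( ( ) ) ( P )
( ( ) ) ( Q )
( ( ) ) ( ( ) )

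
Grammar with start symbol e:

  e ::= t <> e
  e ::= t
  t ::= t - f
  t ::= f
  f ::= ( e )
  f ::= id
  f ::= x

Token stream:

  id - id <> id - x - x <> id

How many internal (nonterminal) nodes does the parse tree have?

15

[e [t [t [f id]] - [f id]] <> [e [t [t [t [f id]] - [f x]] - [f x]] <> [e [t [f id]]]]]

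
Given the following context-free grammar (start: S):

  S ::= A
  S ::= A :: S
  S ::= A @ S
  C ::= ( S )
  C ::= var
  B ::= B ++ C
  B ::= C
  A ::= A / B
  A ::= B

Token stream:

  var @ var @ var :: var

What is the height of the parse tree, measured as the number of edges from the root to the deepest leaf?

[S [A [B [C var]]] @ [S [A [B [C var]]] @ [S [A [B [C var]]] :: [S [A [B [C var]]]]]]]

7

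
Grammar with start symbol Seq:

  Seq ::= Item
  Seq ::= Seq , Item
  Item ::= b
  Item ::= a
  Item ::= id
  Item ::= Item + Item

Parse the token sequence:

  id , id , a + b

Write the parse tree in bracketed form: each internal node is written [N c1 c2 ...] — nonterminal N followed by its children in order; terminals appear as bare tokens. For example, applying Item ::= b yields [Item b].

Seq
Seq , Item
Seq , Item , Item
Item , Item , Item
id , Item , Item
id , id , Item
id , id , Item + Item
id , id , a + Item
id , id , a + b

[Seq [Seq [Seq [Item id]] , [Item id]] , [Item [Item a] + [Item b]]]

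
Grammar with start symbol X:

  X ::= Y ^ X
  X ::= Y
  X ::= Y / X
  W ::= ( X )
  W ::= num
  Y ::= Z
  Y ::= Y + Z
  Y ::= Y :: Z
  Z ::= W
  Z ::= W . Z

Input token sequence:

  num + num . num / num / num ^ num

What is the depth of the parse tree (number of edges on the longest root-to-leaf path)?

[X [Y [Y [Z [W num]]] + [Z [W num] . [Z [W num]]]] / [X [Y [Z [W num]]] / [X [Y [Z [W num]]] ^ [X [Y [Z [W num]]]]]]]

7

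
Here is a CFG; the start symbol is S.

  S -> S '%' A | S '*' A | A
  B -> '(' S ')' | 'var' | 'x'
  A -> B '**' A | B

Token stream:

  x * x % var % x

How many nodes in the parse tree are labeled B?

[S [S [S [S [A [B x]]] * [A [B x]]] % [A [B var]]] % [A [B x]]]

4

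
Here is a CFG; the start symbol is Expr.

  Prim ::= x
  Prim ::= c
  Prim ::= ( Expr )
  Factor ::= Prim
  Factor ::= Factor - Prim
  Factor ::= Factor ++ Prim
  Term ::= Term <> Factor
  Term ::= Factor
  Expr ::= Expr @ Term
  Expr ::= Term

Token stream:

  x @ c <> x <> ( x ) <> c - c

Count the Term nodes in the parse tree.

6

[Expr [Expr [Term [Factor [Prim x]]]] @ [Term [Term [Term [Term [Factor [Prim c]]] <> [Factor [Prim x]]] <> [Factor [Prim ( [Expr [Term [Factor [Prim x]]]] )]]] <> [Factor [Factor [Prim c]] - [Prim c]]]]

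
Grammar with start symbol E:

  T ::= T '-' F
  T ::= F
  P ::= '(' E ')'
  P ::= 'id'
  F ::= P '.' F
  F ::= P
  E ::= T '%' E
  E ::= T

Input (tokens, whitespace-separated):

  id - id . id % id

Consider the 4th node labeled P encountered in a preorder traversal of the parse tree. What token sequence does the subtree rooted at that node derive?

[E [T [T [F [P id]]] - [F [P id] . [F [P id]]]] % [E [T [F [P id]]]]]

id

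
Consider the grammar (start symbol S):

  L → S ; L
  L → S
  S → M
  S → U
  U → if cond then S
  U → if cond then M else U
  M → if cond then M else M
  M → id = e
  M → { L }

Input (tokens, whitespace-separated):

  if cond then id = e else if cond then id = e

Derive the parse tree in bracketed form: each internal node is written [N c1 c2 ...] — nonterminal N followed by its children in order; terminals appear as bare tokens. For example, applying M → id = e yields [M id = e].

[S [U if cond then [M id = e] else [U if cond then [S [M id = e]]]]]

S
U
if cond then M else U
if cond then id = e else U
if cond then id = e else if cond then S
if cond then id = e else if cond then M
if cond then id = e else if cond then id = e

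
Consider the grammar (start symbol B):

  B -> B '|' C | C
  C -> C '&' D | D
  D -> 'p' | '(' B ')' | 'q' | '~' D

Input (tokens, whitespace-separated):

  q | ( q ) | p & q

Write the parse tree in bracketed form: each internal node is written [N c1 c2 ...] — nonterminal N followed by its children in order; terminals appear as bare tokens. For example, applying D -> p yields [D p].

B
B | C
B | C | C
C | C | C
D | C | C
q | C | C
q | D | C
q | ( B ) | C
q | ( C ) | C
q | ( D ) | C
q | ( q ) | C
q | ( q ) | C & D
q | ( q ) | D & D
q | ( q ) | p & D
q | ( q ) | p & q

[B [B [B [C [D q]]] | [C [D ( [B [C [D q]]] )]]] | [C [C [D p]] & [D q]]]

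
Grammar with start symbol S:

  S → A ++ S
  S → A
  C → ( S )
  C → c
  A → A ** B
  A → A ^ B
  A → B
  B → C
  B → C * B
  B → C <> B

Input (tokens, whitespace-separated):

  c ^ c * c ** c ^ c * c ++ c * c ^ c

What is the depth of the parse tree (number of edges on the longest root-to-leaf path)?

[S [A [A [A [A [B [C c]]] ^ [B [C c] * [B [C c]]]] ** [B [C c]]] ^ [B [C c] * [B [C c]]]] ++ [S [A [A [B [C c] * [B [C c]]]] ^ [B [C c]]]]]

7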